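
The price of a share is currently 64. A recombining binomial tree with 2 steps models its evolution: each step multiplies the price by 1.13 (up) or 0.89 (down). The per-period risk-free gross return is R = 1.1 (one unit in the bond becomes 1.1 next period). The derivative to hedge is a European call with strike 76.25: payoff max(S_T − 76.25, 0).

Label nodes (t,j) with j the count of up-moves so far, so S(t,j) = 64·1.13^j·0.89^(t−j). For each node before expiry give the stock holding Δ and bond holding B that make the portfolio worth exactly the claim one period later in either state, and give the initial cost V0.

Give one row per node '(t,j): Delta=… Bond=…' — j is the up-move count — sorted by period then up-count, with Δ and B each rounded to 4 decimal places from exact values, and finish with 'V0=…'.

Risk-neutral probability p* = (R−d)/(u−d) = (1.1−0.89)/(1.13−0.89) = 0.8750.
Terminal values V(2,·): V(2,0)=0.0000, V(2,1)=0.0000, V(2,2)=5.4716
Node (1,0) S=56.9600: V=(p*·0.0000+(1−p*)·0.0000)/1.1=0.0000; Δ=(0.0000−0.0000)/(64.3648−50.6944)=0.0000; B=V−Δ·S=0.0000
Node (1,1) S=72.3200: V=(p*·5.4716+(1−p*)·0.0000)/1.1=4.3524; Δ=(5.4716−0.0000)/(81.7216−64.3648)=0.3152; B=V−Δ·S=-18.4459
Node (0,0) S=64.0000: V=(p*·4.3524+(1−p*)·0.0000)/1.1=3.4621; Δ=(4.3524−0.0000)/(72.3200−56.9600)=0.2834; B=V−Δ·S=-14.6729
Self-financing check: at every node Δ·S+B equals the discounted successor values.

(0,0): Delta=0.2834 Bond=-14.6729
(1,0): Delta=0.0000 Bond=0.0000
(1,1): Delta=0.3152 Bond=-18.4459
V0=3.4621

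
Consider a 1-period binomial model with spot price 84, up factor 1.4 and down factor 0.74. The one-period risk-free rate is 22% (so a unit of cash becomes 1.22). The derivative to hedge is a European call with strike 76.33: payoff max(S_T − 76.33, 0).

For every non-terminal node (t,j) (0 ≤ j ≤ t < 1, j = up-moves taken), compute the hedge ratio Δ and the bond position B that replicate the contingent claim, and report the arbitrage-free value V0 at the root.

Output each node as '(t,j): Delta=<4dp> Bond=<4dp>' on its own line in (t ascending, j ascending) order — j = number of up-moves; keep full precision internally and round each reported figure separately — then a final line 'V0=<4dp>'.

No-arbitrage ⇒ martingale measure with p* = (R−d)/(u−d) = 0.7273.
Payoff layer (t=1): V(1,0)=0.0000, V(1,1)=41.2700
(0,0): S=84.0000. Δ = (V_up−V_dn)/(S_up−S_dn) = (41.2700−0.0000)/(117.6000−62.1600) = 0.7444. V = [p*·41.2700 + (1−p*)·0.0000]/1.22 = 24.6021. B = V − Δ·S = -37.9282.
Self-financing check: at every node Δ·S+B equals the discounted successor values.

(0,0): Delta=0.7444 Bond=-37.9282
V0=24.6021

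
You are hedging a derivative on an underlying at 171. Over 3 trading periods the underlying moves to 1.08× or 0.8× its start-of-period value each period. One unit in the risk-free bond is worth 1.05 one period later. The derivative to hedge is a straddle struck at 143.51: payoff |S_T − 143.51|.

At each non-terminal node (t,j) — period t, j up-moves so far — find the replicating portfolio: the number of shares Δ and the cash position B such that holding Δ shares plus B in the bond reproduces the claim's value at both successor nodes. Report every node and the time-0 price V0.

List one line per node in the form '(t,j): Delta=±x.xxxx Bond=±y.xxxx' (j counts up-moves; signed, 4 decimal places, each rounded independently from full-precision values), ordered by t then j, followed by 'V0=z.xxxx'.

(0,0): Delta=0.8032 Bond=-88.8473
(1,0): Delta=-0.2872 Bond=55.8769
(1,1): Delta=0.9001 Bond=-111.1896
(2,0): Delta=-1.0000 Bond=136.6762
(2,1): Delta=-0.2239 Bond=49.3101
(2,2): Delta=1.0000 Bond=-136.6762
V0=48.4944

No-arbitrage ⇒ martingale measure with p* = (R−d)/(u−d) = 0.8929.
Terminal values V(3,·): V(3,0)=55.9580, V(3,1)=25.3148, V(3,2)=16.0535, V(3,3)=71.9008
  t=2,j=0: stock 109.4400 → up 118.1952 (V=25.3148), down 87.5520 (V=55.9580). Price 27.2362; hedge Δ=-1.0000, bond B=136.6762.
  t=2,j=1: stock 147.7440 → up 159.5635 (V=16.0535), down 118.1952 (V=25.3148). Price 16.2341; hedge Δ=-0.2239, bond B=49.3101.
  t=2,j=2: stock 199.4544 → up 215.4108 (V=71.9008), down 159.5635 (V=16.0535). Price 62.7782; hedge Δ=1.0000, bond B=-136.6762.
  t=1,j=0: stock 136.8000 → up 147.7440 (V=16.2341), down 109.4400 (V=27.2362). Price 16.5837; hedge Δ=-0.2872, bond B=55.8769.
  t=1,j=1: stock 184.6800 → up 199.4544 (V=62.7782), down 147.7440 (V=16.2341). Price 55.0394; hedge Δ=0.9001, bond B=-111.1896.
  t=0,j=0: stock 171.0000 → up 184.6800 (V=55.0394), down 136.8000 (V=16.5837). Price 48.4944; hedge Δ=0.8032, bond B=-88.8473.
Self-financing check: at every node Δ·S+B equals the discounted successor values.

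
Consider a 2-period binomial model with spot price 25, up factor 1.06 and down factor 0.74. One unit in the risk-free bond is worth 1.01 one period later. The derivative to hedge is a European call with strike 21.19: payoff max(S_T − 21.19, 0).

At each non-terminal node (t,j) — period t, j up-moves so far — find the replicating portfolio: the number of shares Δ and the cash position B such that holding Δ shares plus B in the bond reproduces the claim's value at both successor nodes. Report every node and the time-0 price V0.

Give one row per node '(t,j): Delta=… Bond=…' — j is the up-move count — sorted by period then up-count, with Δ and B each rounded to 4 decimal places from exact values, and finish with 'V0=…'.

Under the risk-neutral measure, an up-move has probability p* = (R−d)/(u−d) = 0.8437 and values discount at R = 1.01.
Terminal payoffs: V(2,0)=0.0000, V(2,1)=0.0000, V(2,2)=6.9000
(1,0): S=18.5000. Δ = (V_up−V_dn)/(S_up−S_dn) = (0.0000−0.0000)/(19.6100−13.6900) = 0.0000. V = [p*·0.0000 + (1−p*)·0.0000]/1.01 = 0.0000. B = V − Δ·S = 0.0000.
(1,1): S=26.5000. Δ = (V_up−V_dn)/(S_up−S_dn) = (6.9000−0.0000)/(28.0900−19.6100) = 0.8137. V = [p*·6.9000 + (1−p*)·0.0000]/1.01 = 5.7642. B = V − Δ·S = -15.7983.
(0,0): S=25.0000. Δ = (V_up−V_dn)/(S_up−S_dn) = (5.7642−0.0000)/(26.5000−18.5000) = 0.7205. V = [p*·5.7642 + (1−p*)·0.0000]/1.01 = 4.8154. B = V − Δ·S = -13.1978.
Root portfolio cost Δ·25+B reproduces V0=4.8154.

(0,0): Delta=0.7205 Bond=-13.1978
(1,0): Delta=0.0000 Bond=0.0000
(1,1): Delta=0.8137 Bond=-15.7983
V0=4.8154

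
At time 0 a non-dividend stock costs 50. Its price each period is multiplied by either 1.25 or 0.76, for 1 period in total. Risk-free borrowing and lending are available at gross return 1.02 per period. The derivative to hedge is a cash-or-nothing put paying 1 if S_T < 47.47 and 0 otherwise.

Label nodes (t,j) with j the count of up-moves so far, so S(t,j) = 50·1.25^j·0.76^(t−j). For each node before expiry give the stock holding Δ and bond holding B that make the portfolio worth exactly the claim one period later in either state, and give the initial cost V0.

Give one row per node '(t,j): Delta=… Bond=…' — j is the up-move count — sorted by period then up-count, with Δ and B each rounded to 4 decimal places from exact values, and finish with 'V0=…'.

(0,0): Delta=-0.0408 Bond=2.5010
V0=0.4602

The replicating-portfolio and risk-neutral prices coincide; use p* = (1.02−0.76)/(1.25−0.76) = 0.5306 for the latter.
Terminal values V(1,·): V(1,0)=1.0000, V(1,1)=0.0000
(0,0): S=50.0000. Δ = (V_up−V_dn)/(S_up−S_dn) = (0.0000−1.0000)/(62.5000−38.0000) = -0.0408. V = [p*·0.0000 + (1−p*)·1.0000]/1.02 = 0.4602. B = V − Δ·S = 2.5010.
The time-0 hedge costs 0.4602, which is the no-arbitrage price.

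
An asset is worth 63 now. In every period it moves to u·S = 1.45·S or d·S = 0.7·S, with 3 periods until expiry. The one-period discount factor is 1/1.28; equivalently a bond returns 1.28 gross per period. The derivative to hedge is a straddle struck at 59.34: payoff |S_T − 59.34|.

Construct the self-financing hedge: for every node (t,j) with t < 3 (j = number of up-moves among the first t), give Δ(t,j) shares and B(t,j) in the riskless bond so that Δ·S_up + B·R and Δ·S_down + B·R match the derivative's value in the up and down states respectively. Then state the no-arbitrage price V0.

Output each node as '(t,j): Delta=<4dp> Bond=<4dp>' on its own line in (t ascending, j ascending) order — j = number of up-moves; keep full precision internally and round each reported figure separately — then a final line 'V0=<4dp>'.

No-arbitrage ⇒ martingale measure with p* = (R−d)/(u−d) = 0.7733.
Terminal payoffs: V(3,0)=37.7310, V(3,1)=14.5785, V(3,2)=33.3803, V(3,3)=132.7234
(2,0): S=30.8700. Δ = (V_up−V_dn)/(S_up−S_dn) = (14.5785−37.7310)/(44.7615−21.6090) = -1.0000. V = [p*·14.5785 + (1−p*)·37.7310]/1.28 = 15.4894. B = V − Δ·S = 46.3594.
(2,1): S=63.9450. Δ = (V_up−V_dn)/(S_up−S_dn) = (33.3803−14.5785)/(92.7202−44.7615) = 0.3920. V = [p*·33.3803 + (1−p*)·14.5785]/1.28 = 22.7488. B = V − Δ·S = -2.3202.
(2,2): S=132.4575. Δ = (V_up−V_dn)/(S_up−S_dn) = (132.7234−33.3803)/(192.0634−92.7203) = 1.0000. V = [p*·132.7234 + (1−p*)·33.3803]/1.28 = 86.0981. B = V − Δ·S = -46.3594.
(1,0): S=44.1000. Δ = (V_up−V_dn)/(S_up−S_dn) = (22.7488−15.4894)/(63.9450−30.8700) = 0.2195. V = [p*·22.7488 + (1−p*)·15.4894]/1.28 = 16.4870. B = V − Δ·S = 6.8077.
(1,1): S=91.3500. Δ = (V_up−V_dn)/(S_up−S_dn) = (86.0981−22.7488)/(132.4575−63.9450) = 0.9246. V = [p*·86.0981 + (1−p*)·22.7488]/1.28 = 56.0461. B = V − Δ·S = -28.4197.
(0,0): S=63.0000. Δ = (V_up−V_dn)/(S_up−S_dn) = (56.0461−16.4870)/(91.3500−44.1000) = 0.8372. V = [p*·56.0461 + (1−p*)·16.4870]/1.28 = 36.7807. B = V − Δ·S = -15.9647.
Self-financing check: at every node Δ·S+B equals the discounted successor values.

(0,0): Delta=0.8372 Bond=-15.9647
(1,0): Delta=0.2195 Bond=6.8077
(1,1): Delta=0.9246 Bond=-28.4197
(2,0): Delta=-1.0000 Bond=46.3594
(2,1): Delta=0.3920 Bond=-2.3202
(2,2): Delta=1.0000 Bond=-46.3594
V0=36.7807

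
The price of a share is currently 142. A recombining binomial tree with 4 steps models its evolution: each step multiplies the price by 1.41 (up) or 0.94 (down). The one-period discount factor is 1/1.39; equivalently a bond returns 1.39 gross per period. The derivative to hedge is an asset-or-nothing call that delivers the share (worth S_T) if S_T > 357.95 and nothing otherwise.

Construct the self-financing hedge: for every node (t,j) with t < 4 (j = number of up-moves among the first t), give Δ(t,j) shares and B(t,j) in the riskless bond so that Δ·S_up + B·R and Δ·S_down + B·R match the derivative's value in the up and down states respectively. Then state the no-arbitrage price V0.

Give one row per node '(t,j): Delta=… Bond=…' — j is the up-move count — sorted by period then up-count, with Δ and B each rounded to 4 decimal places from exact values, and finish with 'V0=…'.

No-arbitrage ⇒ martingale measure with p* = (R−d)/(u−d) = 0.9574.
Terminal values V(4,·): V(4,0)=0.0000, V(4,1)=0.0000, V(4,2)=0.0000, V(4,3)=374.1739, V(4,4)=561.2609
Node (3,0) S=117.9429: V=(p*·0.0000+(1−p*)·0.0000)/1.39=0.0000; Δ=(0.0000−0.0000)/(166.2995−110.8664)=0.0000; B=V−Δ·S=0.0000
Node (3,1) S=176.9144: V=(p*·0.0000+(1−p*)·0.0000)/1.39=0.0000; Δ=(0.0000−0.0000)/(249.4493−166.2995)=0.0000; B=V−Δ·S=0.0000
Node (3,2) S=265.3716: V=(p*·374.1739+(1−p*)·0.0000)/1.39=257.7350; Δ=(374.1739−0.0000)/(374.1739−249.4493)=3.0000; B=V−Δ·S=-538.3798
Node (3,3) S=398.0574: V=(p*·561.2609+(1−p*)·374.1739)/1.39=398.0574; Δ=(561.2609−374.1739)/(561.2609−374.1739)=1.0000; B=V−Δ·S=0.0000
Node (2,0) S=125.4712: V=(p*·0.0000+(1−p*)·0.0000)/1.39=0.0000; Δ=(0.0000−0.0000)/(176.9144−117.9429)=0.0000; B=V−Δ·S=0.0000
Node (2,1) S=188.2068: V=(p*·257.7350+(1−p*)·0.0000)/1.39=177.5306; Δ=(257.7350−0.0000)/(265.3716−176.9144)=2.9137; B=V−Δ·S=-370.8417
Node (2,2) S=282.3102: V=(p*·398.0574+(1−p*)·257.7350)/1.39=282.0764; Δ=(398.0574−257.7350)/(398.0574−265.3716)=1.0576; B=V−Δ·S=-16.4819
Node (1,0) S=133.4800: V=(p*·177.5306+(1−p*)·0.0000)/1.39=122.2850; Δ=(177.5306−0.0000)/(188.2068−125.4712)=2.8298; B=V−Δ·S=-255.4397
Node (1,1) S=200.2200: V=(p*·282.0764+(1−p*)·177.5306)/1.39=199.7321; Δ=(282.0764−177.5306)/(282.3102−188.2068)=1.1110; B=V−Δ·S=-22.7058
Node (0,0) S=142.0000: V=(p*·199.7321+(1−p*)·122.2850)/1.39=141.3212; Δ=(199.7321−122.2850)/(200.2200−133.4800)=1.1604; B=V−Δ·S=-23.4599
Each (Δ,B) replicates both successor values, so the strategy is self-financing and V0 is arbitrage-free.

(0,0): Delta=1.1604 Bond=-23.4599
(1,0): Delta=2.8298 Bond=-255.4397
(1,1): Delta=1.1110 Bond=-22.7058
(2,0): Delta=0.0000 Bond=0.0000
(2,1): Delta=2.9137 Bond=-370.8417
(2,2): Delta=1.0576 Bond=-16.4819
(3,0): Delta=0.0000 Bond=0.0000
(3,1): Delta=0.0000 Bond=0.0000
(3,2): Delta=3.0000 Bond=-538.3798
(3,3): Delta=1.0000 Bond=0.0000
V0=141.3212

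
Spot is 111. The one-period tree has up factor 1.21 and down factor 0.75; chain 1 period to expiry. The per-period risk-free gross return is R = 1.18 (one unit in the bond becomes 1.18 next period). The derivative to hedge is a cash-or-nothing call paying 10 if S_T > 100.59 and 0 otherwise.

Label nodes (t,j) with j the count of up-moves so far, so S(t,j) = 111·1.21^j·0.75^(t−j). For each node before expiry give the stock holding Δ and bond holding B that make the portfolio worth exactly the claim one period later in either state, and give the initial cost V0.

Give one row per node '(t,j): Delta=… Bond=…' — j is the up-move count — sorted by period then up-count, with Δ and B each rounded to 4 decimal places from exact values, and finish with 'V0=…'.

(0,0): Delta=0.1958 Bond=-13.8172
V0=7.9219

No-arbitrage ⇒ martingale measure with p* = (R−d)/(u−d) = 0.9348.
Terminal values V(1,·): V(1,0)=0.0000, V(1,1)=10.0000
Node (0,0) S=111.0000: V=(p*·10.0000+(1−p*)·0.0000)/1.18=7.9219; Δ=(10.0000−0.0000)/(134.3100−83.2500)=0.1958; B=V−Δ·S=-13.8172
Check: Δ(0,0)·S0 + B(0,0) = 7.9219 = V0.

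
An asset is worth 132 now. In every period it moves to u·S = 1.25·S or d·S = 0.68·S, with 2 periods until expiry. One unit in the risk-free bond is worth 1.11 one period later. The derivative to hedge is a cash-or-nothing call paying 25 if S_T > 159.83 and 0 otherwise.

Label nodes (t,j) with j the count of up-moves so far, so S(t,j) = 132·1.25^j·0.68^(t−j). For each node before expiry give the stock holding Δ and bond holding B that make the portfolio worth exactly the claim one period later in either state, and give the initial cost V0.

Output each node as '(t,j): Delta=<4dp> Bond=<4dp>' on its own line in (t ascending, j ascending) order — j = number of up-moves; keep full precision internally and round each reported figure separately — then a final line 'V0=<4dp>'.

Risk-neutral probability p* = (R−d)/(u−d) = (1.11−0.68)/(1.25−0.68) = 0.7544.
Terminal payoffs: V(2,0)=0.0000, V(2,1)=0.0000, V(2,2)=25.0000
  t=1,j=0: stock 89.7600 → up 112.2000 (V=0.0000), down 61.0368 (V=0.0000). Price 0.0000; hedge Δ=0.0000, bond B=0.0000.
  t=1,j=1: stock 165.0000 → up 206.2500 (V=25.0000), down 112.2000 (V=0.0000). Price 16.9907; hedge Δ=0.2658, bond B=-26.8690.
  t=0,j=0: stock 132.0000 → up 165.0000 (V=16.9907), down 89.7600 (V=0.0000). Price 11.5473; hedge Δ=0.2258, bond B=-18.2609.
Check: Δ(0,0)·S0 + B(0,0) = 11.5473 = V0.

(0,0): Delta=0.2258 Bond=-18.2609
(1,0): Delta=0.0000 Bond=0.0000
(1,1): Delta=0.2658 Bond=-26.8690
V0=11.5473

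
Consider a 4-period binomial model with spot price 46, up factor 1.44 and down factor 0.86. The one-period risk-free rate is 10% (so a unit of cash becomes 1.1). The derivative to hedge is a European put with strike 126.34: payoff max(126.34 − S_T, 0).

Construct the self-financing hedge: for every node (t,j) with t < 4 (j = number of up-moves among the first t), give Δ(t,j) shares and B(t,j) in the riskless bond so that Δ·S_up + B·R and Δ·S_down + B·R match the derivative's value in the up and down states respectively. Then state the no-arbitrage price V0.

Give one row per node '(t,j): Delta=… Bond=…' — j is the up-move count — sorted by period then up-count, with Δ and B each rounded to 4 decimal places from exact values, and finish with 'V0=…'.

Risk-neutral probability p* = (R−d)/(u−d) = (1.1−0.86)/(1.44−0.86) = 0.4138.
Terminal values V(4,·): V(4,0)=101.1776, V(4,1)=84.2077, V(4,2)=55.7928, V(4,3)=8.2145, V(4,4)=0.0000
Node (3,0) S=29.2586: V=(p*·84.2077+(1−p*)·101.1776)/1.1=85.5960; Δ=(84.2077−101.1776)/(42.1323−25.1624)=-1.0000; B=V−Δ·S=114.8545
Node (3,1) S=48.9911: V=(p*·55.7928+(1−p*)·84.2077)/1.1=65.8634; Δ=(55.7928−84.2077)/(70.5472−42.1323)=-1.0000; B=V−Δ·S=114.8545
Node (3,2) S=82.0316: V=(p*·8.2145+(1−p*)·55.7928)/1.1=32.8229; Δ=(8.2145−55.7928)/(118.1255−70.5472)=-1.0000; B=V−Δ·S=114.8545
Node (3,3) S=137.3553: V=(p*·0.0000+(1−p*)·8.2145)/1.1=4.3776; Δ=(0.0000−8.2145)/(197.7916−118.1255)=-0.1031; B=V−Δ·S=18.5405
Node (2,0) S=34.0216: V=(p*·65.8634+(1−p*)·85.5960)/1.1=70.3916; Δ=(65.8634−85.5960)/(48.9911−29.2586)=-1.0000; B=V−Δ·S=104.4132
Node (2,1) S=56.9664: V=(p*·32.8229+(1−p*)·65.8634)/1.1=47.4468; Δ=(32.8229−65.8634)/(82.0316−48.9911)=-1.0000; B=V−Δ·S=104.4132
Node (2,2) S=95.3856: V=(p*·4.3776+(1−p*)·32.8229)/1.1=19.1386; Δ=(4.3776−32.8229)/(137.3553−82.0316)=-0.5142; B=V−Δ·S=68.1822
Node (1,0) S=39.5600: V=(p*·47.4468+(1−p*)·70.3916)/1.1=55.3611; Δ=(47.4468−70.3916)/(56.9664−34.0216)=-1.0000; B=V−Δ·S=94.9211
Node (1,1) S=66.2400: V=(p*·19.1386+(1−p*)·47.4468)/1.1=32.4846; Δ=(19.1386−47.4468)/(95.3856−56.9664)=-0.7368; B=V−Δ·S=81.2919
Node (0,0) S=46.0000: V=(p*·32.4846+(1−p*)·55.3611)/1.1=41.7227; Δ=(32.4846−55.3611)/(66.2400−39.5600)=-0.8574; B=V−Δ·S=81.1649
Check: Δ(0,0)·S0 + B(0,0) = 41.7227 = V0.

(0,0): Delta=-0.8574 Bond=81.1649
(1,0): Delta=-1.0000 Bond=94.9211
(1,1): Delta=-0.7368 Bond=81.2919
(2,0): Delta=-1.0000 Bond=104.4132
(2,1): Delta=-1.0000 Bond=104.4132
(2,2): Delta=-0.5142 Bond=68.1822
(3,0): Delta=-1.0000 Bond=114.8545
(3,1): Delta=-1.0000 Bond=114.8545
(3,2): Delta=-1.0000 Bond=114.8545
(3,3): Delta=-0.1031 Bond=18.5405
V0=41.7227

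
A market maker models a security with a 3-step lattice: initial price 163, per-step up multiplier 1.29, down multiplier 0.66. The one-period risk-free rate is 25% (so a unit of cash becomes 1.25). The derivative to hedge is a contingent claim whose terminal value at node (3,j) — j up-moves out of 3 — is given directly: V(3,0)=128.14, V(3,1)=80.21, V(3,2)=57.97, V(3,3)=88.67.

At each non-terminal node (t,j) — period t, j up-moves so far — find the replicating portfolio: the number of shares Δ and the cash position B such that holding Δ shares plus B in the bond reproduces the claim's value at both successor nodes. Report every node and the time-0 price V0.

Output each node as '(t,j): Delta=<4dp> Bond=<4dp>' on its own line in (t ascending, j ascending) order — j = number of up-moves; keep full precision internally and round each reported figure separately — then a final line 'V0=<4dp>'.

The replicating-portfolio and risk-neutral prices coincide; use p* = (1.25−0.66)/(1.29−0.66) = 0.9365 for the latter.
Terminal values V(3,·): V(3,0)=128.1400, V(3,1)=80.2100, V(3,2)=57.9700, V(3,3)=88.6700
  t=2,j=0: stock 71.0028 → up 91.5936 (V=80.2100), down 46.8618 (V=128.1400). Price 66.6025; hedge Δ=-1.0715, bond B=142.6819.
  t=2,j=1: stock 138.7782 → up 179.0239 (V=57.9700), down 91.5936 (V=80.2100). Price 47.5057; hedge Δ=-0.2544, bond B=82.8072.
  t=2,j=2: stock 271.2483 → up 349.9103 (V=88.6700), down 179.0239 (V=57.9700). Price 69.3766; hedge Δ=0.1797, bond B=20.6465.
  t=1,j=0: stock 107.5800 → up 138.7782 (V=47.5057), down 71.0028 (V=66.6025). Price 38.9745; hedge Δ=-0.2818, bond B=69.2870.
  t=1,j=1: stock 210.2700 → up 271.2483 (V=69.3766), down 138.7782 (V=47.5057). Price 54.3904; hedge Δ=0.1651, bond B=19.6746.
  t=0,j=0: stock 163.0000 → up 210.2700 (V=54.3904), down 107.5800 (V=38.9745). Price 42.7293; hedge Δ=0.1501, bond B=18.2596.
Root portfolio cost Δ·163+B reproduces V0=42.7293.

(0,0): Delta=0.1501 Bond=18.2596
(1,0): Delta=-0.2818 Bond=69.2870
(1,1): Delta=0.1651 Bond=19.6746
(2,0): Delta=-1.0715 Bond=142.6819
(2,1): Delta=-0.2544 Bond=82.8072
(2,2): Delta=0.1797 Bond=20.6465
V0=42.7293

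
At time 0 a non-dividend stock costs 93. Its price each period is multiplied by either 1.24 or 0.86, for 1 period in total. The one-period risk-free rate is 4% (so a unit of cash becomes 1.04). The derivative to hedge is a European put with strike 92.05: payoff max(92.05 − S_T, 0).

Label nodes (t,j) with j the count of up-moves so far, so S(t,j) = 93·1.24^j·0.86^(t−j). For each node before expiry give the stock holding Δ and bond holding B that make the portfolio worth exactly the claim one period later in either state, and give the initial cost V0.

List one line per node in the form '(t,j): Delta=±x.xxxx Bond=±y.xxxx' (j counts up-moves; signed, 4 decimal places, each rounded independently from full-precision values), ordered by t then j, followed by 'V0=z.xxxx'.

(0,0): Delta=-0.3415 Bond=37.8715
V0=6.1083

No-arbitrage ⇒ martingale measure with p* = (R−d)/(u−d) = 0.4737.
Terminal payoffs: V(1,0)=12.0700, V(1,1)=0.0000
Node (0,0) S=93.0000: V=(p*·0.0000+(1−p*)·12.0700)/1.04=6.1083; Δ=(0.0000−12.0700)/(115.3200−79.9800)=-0.3415; B=V−Δ·S=37.8715
The time-0 hedge costs 6.1083, which is the no-arbitrage price.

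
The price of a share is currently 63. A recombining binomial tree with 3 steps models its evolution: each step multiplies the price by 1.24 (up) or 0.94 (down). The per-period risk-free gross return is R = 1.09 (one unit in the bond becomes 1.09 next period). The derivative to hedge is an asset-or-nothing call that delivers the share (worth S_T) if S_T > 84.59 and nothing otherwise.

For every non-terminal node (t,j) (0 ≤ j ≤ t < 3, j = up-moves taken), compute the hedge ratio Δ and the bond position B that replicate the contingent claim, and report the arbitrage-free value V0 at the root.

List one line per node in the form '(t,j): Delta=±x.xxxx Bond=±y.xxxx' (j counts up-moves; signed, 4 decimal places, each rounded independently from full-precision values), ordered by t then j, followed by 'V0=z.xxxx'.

Under the risk-neutral measure, an up-move has probability p* = (R−d)/(u−d) = 0.5000 and values discount at R = 1.09.
Terminal payoffs: V(3,0)=0.0000, V(3,1)=0.0000, V(3,2)=91.0567, V(3,3)=120.1173
Node (2,0) S=55.6668: V=(p*·0.0000+(1−p*)·0.0000)/1.09=0.0000; Δ=(0.0000−0.0000)/(69.0268−52.3268)=0.0000; B=V−Δ·S=0.0000
Node (2,1) S=73.4328: V=(p*·91.0567+(1−p*)·0.0000)/1.09=41.7691; Δ=(91.0567−0.0000)/(91.0567−69.0268)=4.1333; B=V−Δ·S=-261.7531
Node (2,2) S=96.8688: V=(p*·120.1173+(1−p*)·91.0567)/1.09=96.8688; Δ=(120.1173−91.0567)/(120.1173−91.0567)=1.0000; B=V−Δ·S=0.0000
Node (1,0) S=59.2200: V=(p*·41.7691+(1−p*)·0.0000)/1.09=19.1601; Δ=(41.7691−0.0000)/(73.4328−55.6668)=2.3511; B=V−Δ·S=-120.0702
Node (1,1) S=78.1200: V=(p*·96.8688+(1−p*)·41.7691)/1.09=63.5954; Δ=(96.8688−41.7691)/(96.8688−73.4328)=2.3511; B=V−Δ·S=-120.0702
Node (0,0) S=63.0000: V=(p*·63.5954+(1−p*)·19.1601)/1.09=37.9612; Δ=(63.5954−19.1601)/(78.1200−59.2200)=2.3511; B=V−Δ·S=-110.1562
Root portfolio cost Δ·63+B reproduces V0=37.9612.

(0,0): Delta=2.3511 Bond=-110.1562
(1,0): Delta=2.3511 Bond=-120.0702
(1,1): Delta=2.3511 Bond=-120.0702
(2,0): Delta=0.0000 Bond=0.0000
(2,1): Delta=4.1333 Bond=-261.7531
(2,2): Delta=1.0000 Bond=0.0000
V0=37.9612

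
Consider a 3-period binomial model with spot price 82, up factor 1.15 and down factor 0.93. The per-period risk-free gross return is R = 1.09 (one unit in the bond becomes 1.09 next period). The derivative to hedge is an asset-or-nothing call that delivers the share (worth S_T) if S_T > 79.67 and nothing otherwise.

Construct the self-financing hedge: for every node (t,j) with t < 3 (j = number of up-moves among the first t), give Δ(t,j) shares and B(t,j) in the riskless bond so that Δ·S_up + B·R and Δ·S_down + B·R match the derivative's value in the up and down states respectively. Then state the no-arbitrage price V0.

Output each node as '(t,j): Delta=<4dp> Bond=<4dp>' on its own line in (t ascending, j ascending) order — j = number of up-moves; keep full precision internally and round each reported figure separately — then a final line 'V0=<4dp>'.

(0,0): Delta=1.2289 Bond=-19.8023
(1,0): Delta=1.9837 Bond=-79.1432
(1,1): Delta=1.0000 Bond=0.0000
(2,0): Delta=5.2273 Bond=-316.3089
(2,1): Delta=1.0000 Bond=0.0000
(2,2): Delta=1.0000 Bond=0.0000
V0=80.9668

The replicating-portfolio and risk-neutral prices coincide; use p* = (1.09−0.93)/(1.15−0.93) = 0.7273 for the latter.
Terminal payoffs: V(3,0)=0.0000, V(3,1)=81.5601, V(3,2)=100.8538, V(3,3)=124.7117
  t=2,j=0: stock 70.9218 → up 81.5601 (V=81.5601), down 65.9573 (V=0.0000). Price 54.4187; hedge Δ=5.2273, bond B=-316.3089.
  t=2,j=1: stock 87.6990 → up 100.8538 (V=100.8538), down 81.5601 (V=81.5601). Price 87.6990; hedge Δ=1.0000, bond B=0.0000.
  t=2,j=2: stock 108.4450 → up 124.7117 (V=124.7117), down 100.8538 (V=100.8538). Price 108.4450; hedge Δ=1.0000, bond B=0.0000.
  t=1,j=0: stock 76.2600 → up 87.6990 (V=87.6990), down 70.9218 (V=54.4187). Price 72.1308; hedge Δ=1.9837, bond B=-79.1432.
  t=1,j=1: stock 94.3000 → up 108.4450 (V=108.4450), down 87.6990 (V=87.6990). Price 94.3000; hedge Δ=1.0000, bond B=0.0000.
  t=0,j=0: stock 82.0000 → up 94.3000 (V=94.3000), down 76.2600 (V=72.1308). Price 80.9668; hedge Δ=1.2289, bond B=-19.8023.
Root portfolio cost Δ·82+B reproduces V0=80.9668.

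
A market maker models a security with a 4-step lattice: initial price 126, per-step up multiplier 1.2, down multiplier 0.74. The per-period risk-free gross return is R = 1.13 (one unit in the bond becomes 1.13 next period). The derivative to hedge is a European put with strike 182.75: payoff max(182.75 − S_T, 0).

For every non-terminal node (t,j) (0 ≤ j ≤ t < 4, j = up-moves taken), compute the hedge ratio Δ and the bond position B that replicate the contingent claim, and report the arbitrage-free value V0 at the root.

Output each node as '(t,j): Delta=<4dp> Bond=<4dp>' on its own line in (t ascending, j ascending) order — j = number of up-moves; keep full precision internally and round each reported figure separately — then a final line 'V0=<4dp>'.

No-arbitrage ⇒ martingale measure with p* = (R−d)/(u−d) = 0.8478.
At expiry t=4: V(4,0)=144.9669, V(4,1)=121.4801, V(4,2)=83.3935, V(4,3)=21.6313, V(4,4)=0.0000
Node (3,0) S=51.0582: V=(p*·121.4801+(1−p*)·144.9669)/1.13=110.6674; Δ=(121.4801−144.9669)/(61.2699−37.7831)=-1.0000; B=V−Δ·S=161.7257
Node (3,1) S=82.7971: V=(p*·83.3935+(1−p*)·121.4801)/1.13=78.9285; Δ=(83.3935−121.4801)/(99.3565−61.2699)=-1.0000; B=V−Δ·S=161.7257
Node (3,2) S=134.2656: V=(p*·21.6313+(1−p*)·83.3935)/1.13=27.4601; Δ=(21.6313−83.3935)/(161.1187−99.3565)=-1.0000; B=V−Δ·S=161.7257
Node (3,3) S=217.7280: V=(p*·0.0000+(1−p*)·21.6313)/1.13=2.9130; Δ=(0.0000−21.6313)/(261.2736−161.1187)=-0.2160; B=V−Δ·S=49.9375
Node (2,0) S=68.9976: V=(p*·78.9285+(1−p*)·110.6674)/1.13=74.1225; Δ=(78.9285−110.6674)/(82.7971−51.0582)=-1.0000; B=V−Δ·S=143.1201
Node (2,1) S=111.8880: V=(p*·27.4601+(1−p*)·78.9285)/1.13=31.2321; Δ=(27.4601−78.9285)/(134.2656−82.7971)=-1.0000; B=V−Δ·S=143.1201
Node (2,2) S=181.4400: V=(p*·2.9130+(1−p*)·27.4601)/1.13=5.8836; Δ=(2.9130−27.4601)/(217.7280−134.2656)=-0.2941; B=V−Δ·S=59.2467
Node (1,0) S=93.2400: V=(p*·31.2321+(1−p*)·74.1225)/1.13=33.4149; Δ=(31.2321−74.1225)/(111.8880−68.9976)=-1.0000; B=V−Δ·S=126.6549
Node (1,1) S=151.2000: V=(p*·5.8836+(1−p*)·31.2321)/1.13=8.6203; Δ=(5.8836−31.2321)/(181.4400−111.8880)=-0.3645; B=V−Δ·S=63.7257
Node (0,0) S=126.0000: V=(p*·8.6203+(1−p*)·33.4149)/1.13=10.9676; Δ=(8.6203−33.4149)/(151.2000−93.2400)=-0.4278; B=V−Δ·S=64.8689
Check: Δ(0,0)·S0 + B(0,0) = 10.9676 = V0.

(0,0): Delta=-0.4278 Bond=64.8689
(1,0): Delta=-1.0000 Bond=126.6549
(1,1): Delta=-0.3645 Bond=63.7257
(2,0): Delta=-1.0000 Bond=143.1201
(2,1): Delta=-1.0000 Bond=143.1201
(2,2): Delta=-0.2941 Bond=59.2467
(3,0): Delta=-1.0000 Bond=161.7257
(3,1): Delta=-1.0000 Bond=161.7257
(3,2): Delta=-1.0000 Bond=161.7257
(3,3): Delta=-0.2160 Bond=49.9375
V0=10.9676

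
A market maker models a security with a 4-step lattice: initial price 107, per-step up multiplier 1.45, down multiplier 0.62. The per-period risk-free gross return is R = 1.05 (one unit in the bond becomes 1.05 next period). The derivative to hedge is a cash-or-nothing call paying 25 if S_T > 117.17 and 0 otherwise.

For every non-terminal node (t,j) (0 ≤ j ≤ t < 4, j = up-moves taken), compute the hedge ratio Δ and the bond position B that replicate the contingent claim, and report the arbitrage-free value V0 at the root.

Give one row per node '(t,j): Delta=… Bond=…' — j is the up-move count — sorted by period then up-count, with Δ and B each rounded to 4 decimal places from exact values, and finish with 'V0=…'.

Risk-neutral probability p* = (R−d)/(u−d) = (1.05−0.62)/(1.45−0.62) = 0.5181.
Terminal values V(4,·): V(4,0)=0.0000, V(4,1)=0.0000, V(4,2)=0.0000, V(4,3)=25.0000, V(4,4)=25.0000
(3,0): S=25.5011. Δ = (V_up−V_dn)/(S_up−S_dn) = (0.0000−0.0000)/(36.9766−15.8107) = 0.0000. V = [p*·0.0000 + (1−p*)·0.0000]/1.05 = 0.0000. B = V − Δ·S = 0.0000.
(3,1): S=59.6397. Δ = (V_up−V_dn)/(S_up−S_dn) = (0.0000−0.0000)/(86.4775−36.9766) = 0.0000. V = [p*·0.0000 + (1−p*)·0.0000]/1.05 = 0.0000. B = V − Δ·S = 0.0000.
(3,2): S=139.4798. Δ = (V_up−V_dn)/(S_up−S_dn) = (25.0000−0.0000)/(202.2458−86.4775) = 0.2159. V = [p*·25.0000 + (1−p*)·0.0000]/1.05 = 12.3351. B = V − Δ·S = -17.7854.
(3,3): S=326.2029. Δ = (V_up−V_dn)/(S_up−S_dn) = (25.0000−25.0000)/(472.9942−202.2458) = 0.0000. V = [p*·25.0000 + (1−p*)·25.0000]/1.05 = 23.8095. B = V − Δ·S = 23.8095.
(2,0): S=41.1308. Δ = (V_up−V_dn)/(S_up−S_dn) = (0.0000−0.0000)/(59.6397−25.5011) = 0.0000. V = [p*·0.0000 + (1−p*)·0.0000]/1.05 = 0.0000. B = V − Δ·S = 0.0000.
(2,1): S=96.1930. Δ = (V_up−V_dn)/(S_up−S_dn) = (12.3351−0.0000)/(139.4798−59.6397) = 0.1545. V = [p*·12.3351 + (1−p*)·0.0000]/1.05 = 6.0861. B = V − Δ·S = -8.7754.
(2,2): S=224.9675. Δ = (V_up−V_dn)/(S_up−S_dn) = (23.8095−12.3351)/(326.2029−139.4798) = 0.0615. V = [p*·23.8095 + (1−p*)·12.3351]/1.05 = 17.4092. B = V − Δ·S = 3.5845.
(1,0): S=66.3400. Δ = (V_up−V_dn)/(S_up−S_dn) = (6.0861−0.0000)/(96.1930−41.1308) = 0.1105. V = [p*·6.0861 + (1−p*)·0.0000]/1.05 = 3.0029. B = V − Δ·S = -4.3298.
(1,1): S=155.1500. Δ = (V_up−V_dn)/(S_up−S_dn) = (17.4092−6.0861)/(224.9675−96.1930) = 0.0879. V = [p*·17.4092 + (1−p*)·6.0861]/1.05 = 11.3831. B = V − Δ·S = -2.2591.
(0,0): S=107.0000. Δ = (V_up−V_dn)/(S_up−S_dn) = (11.3831−3.0029)/(155.1500−66.3400) = 0.0944. V = [p*·11.3831 + (1−p*)·3.0029]/1.05 = 6.9947. B = V − Δ·S = -3.1019.
Each (Δ,B) replicates both successor values, so the strategy is self-financing and V0 is arbitrage-free.

(0,0): Delta=0.0944 Bond=-3.1019
(1,0): Delta=0.1105 Bond=-4.3298
(1,1): Delta=0.0879 Bond=-2.2591
(2,0): Delta=0.0000 Bond=0.0000
(2,1): Delta=0.1545 Bond=-8.7754
(2,2): Delta=0.0615 Bond=3.5845
(3,0): Delta=0.0000 Bond=0.0000
(3,1): Delta=0.0000 Bond=0.0000
(3,2): Delta=0.2159 Bond=-17.7854
(3,3): Delta=0.0000 Bond=23.8095
V0=6.9947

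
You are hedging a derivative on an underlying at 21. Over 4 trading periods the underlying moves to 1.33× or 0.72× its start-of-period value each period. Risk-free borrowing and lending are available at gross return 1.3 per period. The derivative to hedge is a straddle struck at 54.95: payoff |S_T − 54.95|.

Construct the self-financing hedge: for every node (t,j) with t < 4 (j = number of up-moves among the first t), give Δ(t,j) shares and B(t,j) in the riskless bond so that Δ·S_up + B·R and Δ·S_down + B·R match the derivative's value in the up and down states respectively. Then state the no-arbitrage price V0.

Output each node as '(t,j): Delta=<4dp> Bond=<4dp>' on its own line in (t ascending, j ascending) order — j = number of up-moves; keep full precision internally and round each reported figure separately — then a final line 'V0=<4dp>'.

The replicating-portfolio and risk-neutral prices coincide; use p* = (1.3−0.72)/(1.33−0.72) = 0.9508 for the latter.
Terminal payoffs: V(4,0)=49.3065, V(4,1)=44.5252, V(4,2)=35.6930, V(4,3)=19.3781, V(4,4)=10.7592
  t=3,j=0: stock 7.8382 → up 10.4248 (V=44.5252), down 5.6435 (V=49.3065). Price 34.4310; hedge Δ=-1.0000, bond B=42.2692.
  t=3,j=1: stock 14.4789 → up 19.2570 (V=35.6930), down 10.4248 (V=44.5252). Price 27.7903; hedge Δ=-1.0000, bond B=42.2692.
  t=3,j=2: stock 26.7458 → up 35.5719 (V=19.3781), down 19.2570 (V=35.6930). Price 15.5235; hedge Δ=-1.0000, bond B=42.2692.
  t=3,j=3: stock 49.4054 → up 65.7092 (V=10.7592), down 35.5719 (V=19.3781). Price 8.6023; hedge Δ=-0.2860, bond B=22.7318.
  t=2,j=0: stock 10.8864 → up 14.4789 (V=27.7903), down 7.8382 (V=34.4310). Price 21.6284; hedge Δ=-1.0000, bond B=32.5148.
  t=2,j=1: stock 20.1096 → up 26.7458 (V=15.5235), down 14.4789 (V=27.7903). Price 12.4052; hedge Δ=-1.0000, bond B=32.5148.
  t=2,j=2: stock 37.1469 → up 49.4054 (V=8.6023), down 26.7458 (V=15.5235). Price 6.8790; hedge Δ=-0.3054, bond B=18.2251.
  t=1,j=0: stock 15.1200 → up 20.1096 (V=12.4052), down 10.8864 (V=21.6284). Price 9.8914; hedge Δ=-1.0000, bond B=25.0114.
  t=1,j=1: stock 27.9300 → up 37.1469 (V=6.8790), down 20.1096 (V=12.4052). Price 5.5006; hedge Δ=-0.3244, bond B=14.5599.
  t=0,j=0: stock 21.0000 → up 27.9300 (V=5.5006), down 15.1200 (V=9.8914). Price 4.3973; hedge Δ=-0.3428, bond B=11.5953.
Check: Δ(0,0)·S0 + B(0,0) = 4.3973 = V0.

(0,0): Delta=-0.3428 Bond=11.5953
(1,0): Delta=-1.0000 Bond=25.0114
(1,1): Delta=-0.3244 Bond=14.5599
(2,0): Delta=-1.0000 Bond=32.5148
(2,1): Delta=-1.0000 Bond=32.5148
(2,2): Delta=-0.3054 Bond=18.2251
(3,0): Delta=-1.0000 Bond=42.2692
(3,1): Delta=-1.0000 Bond=42.2692
(3,2): Delta=-1.0000 Bond=42.2692
(3,3): Delta=-0.2860 Bond=22.7318
V0=4.3973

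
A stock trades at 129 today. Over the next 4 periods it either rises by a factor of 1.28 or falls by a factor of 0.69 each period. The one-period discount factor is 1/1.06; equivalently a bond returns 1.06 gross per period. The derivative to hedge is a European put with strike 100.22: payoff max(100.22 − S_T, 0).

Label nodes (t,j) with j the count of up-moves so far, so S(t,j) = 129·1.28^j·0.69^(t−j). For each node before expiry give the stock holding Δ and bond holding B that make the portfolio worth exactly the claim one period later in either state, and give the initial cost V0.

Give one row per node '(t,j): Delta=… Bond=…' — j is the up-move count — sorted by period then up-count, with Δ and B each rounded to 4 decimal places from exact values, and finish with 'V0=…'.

(0,0): Delta=-0.1470 Bond=24.7830
(1,0): Delta=-0.4233 Bond=50.8674
(1,1): Delta=-0.0584 Bond=11.6444
(2,0): Delta=-0.9934 Bond=88.9308
(2,1): Delta=-0.2406 Bond=33.1020
(2,2): Delta=0.0000 Bond=0.0000
(3,0): Delta=-1.0000 Bond=94.5472
(3,1): Delta=-0.9913 Bond=94.0998
(3,2): Delta=0.0000 Bond=0.0000
(3,3): Delta=0.0000 Bond=0.0000
V0=5.8232

Under the risk-neutral measure, an up-move has probability p* = (R−d)/(u−d) = 0.6271 and values discount at R = 1.06.
Terminal values V(4,·): V(4,0)=70.9794, V(4,1)=45.9766, V(4,2)=0.0000, V(4,3)=0.0000, V(4,4)=0.0000
  t=3,j=0: stock 42.3777 → up 54.2434 (V=45.9766), down 29.2406 (V=70.9794). Price 52.1695; hedge Δ=-1.0000, bond B=94.5472.
  t=3,j=1: stock 78.6136 → up 100.6254 (V=0.0000), down 54.2434 (V=45.9766). Price 16.1734; hedge Δ=-0.9913, bond B=94.0998.
  t=3,j=2: stock 145.8340 → up 186.6675 (V=0.0000), down 100.6254 (V=0.0000). Price 0.0000; hedge Δ=0.0000, bond B=0.0000.
  t=3,j=3: stock 270.5326 → up 346.2817 (V=0.0000), down 186.6675 (V=0.0000). Price 0.0000; hedge Δ=0.0000, bond B=0.0000.
  t=2,j=0: stock 61.4169 → up 78.6136 (V=16.1734), down 42.3777 (V=52.1695). Price 27.9205; hedge Δ=-0.9934, bond B=88.9308.
  t=2,j=1: stock 113.9328 → up 145.8340 (V=0.0000), down 78.6136 (V=16.1734). Price 5.6894; hedge Δ=-0.2406, bond B=33.1020.
  t=2,j=2: stock 211.3536 → up 270.5326 (V=0.0000), down 145.8340 (V=0.0000). Price 0.0000; hedge Δ=0.0000, bond B=0.0000.
  t=1,j=0: stock 89.0100 → up 113.9328 (V=5.6894), down 61.4169 (V=27.9205). Price 13.1877; hedge Δ=-0.4233, bond B=50.8674.
  t=1,j=1: stock 165.1200 → up 211.3536 (V=0.0000), down 113.9328 (V=5.6894). Price 2.0014; hedge Δ=-0.0584, bond B=11.6444.
  t=0,j=0: stock 129.0000 → up 165.1200 (V=2.0014), down 89.0100 (V=13.1877). Price 5.8232; hedge Δ=-0.1470, bond B=24.7830.
Root portfolio cost Δ·129+B reproduces V0=5.8232.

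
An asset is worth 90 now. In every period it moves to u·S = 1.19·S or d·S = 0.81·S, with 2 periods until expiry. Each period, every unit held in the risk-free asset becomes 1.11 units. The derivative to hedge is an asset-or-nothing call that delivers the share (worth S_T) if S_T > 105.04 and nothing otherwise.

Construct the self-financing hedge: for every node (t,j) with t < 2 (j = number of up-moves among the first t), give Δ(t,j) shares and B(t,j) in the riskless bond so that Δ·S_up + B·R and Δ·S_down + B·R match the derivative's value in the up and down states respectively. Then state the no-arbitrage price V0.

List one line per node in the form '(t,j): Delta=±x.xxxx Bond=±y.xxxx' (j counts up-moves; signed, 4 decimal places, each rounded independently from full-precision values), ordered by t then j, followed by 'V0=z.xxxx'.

(0,0): Delta=2.6505 Bond=-174.0723
(1,0): Delta=0.0000 Bond=0.0000
(1,1): Delta=3.1316 Bond=-244.7456
V0=64.4712

Since d<R<u, set p* = (R−d)/(u−d) = 0.7895; price each node as the discounted p*-expectation of its children.
Terminal values V(2,·): V(2,0)=0.0000, V(2,1)=0.0000, V(2,2)=127.4490
(1,0): S=72.9000. Δ = (V_up−V_dn)/(S_up−S_dn) = (0.0000−0.0000)/(86.7510−59.0490) = 0.0000. V = [p*·0.0000 + (1−p*)·0.0000]/1.11 = 0.0000. B = V − Δ·S = 0.0000.
(1,1): S=107.1000. Δ = (V_up−V_dn)/(S_up−S_dn) = (127.4490−0.0000)/(127.4490−86.7510) = 3.1316. V = [p*·127.4490 + (1−p*)·0.0000]/1.11 = 90.6465. B = V − Δ·S = -244.7456.
(0,0): S=90.0000. Δ = (V_up−V_dn)/(S_up−S_dn) = (90.6465−0.0000)/(107.1000−72.9000) = 2.6505. V = [p*·90.6465 + (1−p*)·0.0000]/1.11 = 64.4712. B = V − Δ·S = -174.0723.
Root portfolio cost Δ·90+B reproduces V0=64.4712.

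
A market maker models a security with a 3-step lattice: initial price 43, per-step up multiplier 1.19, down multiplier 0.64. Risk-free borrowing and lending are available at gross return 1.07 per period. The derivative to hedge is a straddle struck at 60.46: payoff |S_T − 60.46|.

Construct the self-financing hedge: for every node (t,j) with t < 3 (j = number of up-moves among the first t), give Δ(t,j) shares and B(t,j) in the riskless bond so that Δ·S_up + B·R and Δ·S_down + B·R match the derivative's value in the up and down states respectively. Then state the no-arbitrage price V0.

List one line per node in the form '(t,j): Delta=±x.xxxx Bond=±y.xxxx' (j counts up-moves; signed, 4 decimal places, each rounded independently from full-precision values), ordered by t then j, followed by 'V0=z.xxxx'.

Under the risk-neutral measure, an up-move has probability p* = (R−d)/(u−d) = 0.7818 and values discount at R = 1.07.
At expiry t=3: V(3,0)=49.1878, V(3,1)=39.5008, V(3,2)=21.4889, V(3,3)=12.0018
  t=2,j=0: stock 17.6128 → up 20.9592 (V=39.5008), down 11.2722 (V=49.1878). Price 38.8919; hedge Δ=-1.0000, bond B=56.5047.
  t=2,j=1: stock 32.7488 → up 38.9711 (V=21.4889), down 20.9592 (V=39.5008). Price 23.7559; hedge Δ=-1.0000, bond B=56.5047.
  t=2,j=2: stock 60.8923 → up 72.4618 (V=12.0018), down 38.9711 (V=21.4889). Price 13.1512; hedge Δ=-0.2833, bond B=30.4004.
  t=1,j=0: stock 27.5200 → up 32.7488 (V=23.7559), down 17.6128 (V=38.8919). Price 25.2881; hedge Δ=-1.0000, bond B=52.8081.
  t=1,j=1: stock 51.1700 → up 60.8923 (V=13.1512), down 32.7488 (V=23.7559). Price 14.4532; hedge Δ=-0.3768, bond B=33.7345.
  t=0,j=0: stock 43.0000 → up 51.1700 (V=14.4532), down 27.5200 (V=25.2881). Price 15.7170; hedge Δ=-0.4581, bond B=35.4168.
Root portfolio cost Δ·43+B reproduces V0=15.7170.

(0,0): Delta=-0.4581 Bond=35.4168
(1,0): Delta=-1.0000 Bond=52.8081
(1,1): Delta=-0.3768 Bond=33.7345
(2,0): Delta=-1.0000 Bond=56.5047
(2,1): Delta=-1.0000 Bond=56.5047
(2,2): Delta=-0.2833 Bond=30.4004
V0=15.7170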